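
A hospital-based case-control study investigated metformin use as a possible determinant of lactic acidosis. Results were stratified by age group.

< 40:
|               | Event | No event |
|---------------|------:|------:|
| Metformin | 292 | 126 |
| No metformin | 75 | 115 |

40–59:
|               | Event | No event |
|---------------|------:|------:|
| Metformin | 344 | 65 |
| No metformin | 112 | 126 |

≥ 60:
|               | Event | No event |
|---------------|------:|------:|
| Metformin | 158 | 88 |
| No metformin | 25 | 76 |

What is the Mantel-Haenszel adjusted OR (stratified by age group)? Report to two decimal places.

4.73

OR_MH = Σ(aᵢdᵢ/nᵢ) / Σ(bᵢcᵢ/nᵢ), where nᵢ is the stratum total.
Stratum 1 (< 40): n = 608; a·d/n = 292·115/608 = 55.2303; b·c/n = 126·75/608 = 15.5428
Stratum 2 (40–59): n = 647; a·d/n = 344·126/647 = 66.9923; b·c/n = 65·112/647 = 11.2519
Stratum 3 (≥ 60): n = 347; a·d/n = 158·76/347 = 34.6052; b·c/n = 88·25/347 = 6.3401
OR_MH = (55.2303 + 66.9923 + 34.6052) / (15.5428 + 11.2519 + 6.3401) = 156.8277 / 33.1348 = 4.73303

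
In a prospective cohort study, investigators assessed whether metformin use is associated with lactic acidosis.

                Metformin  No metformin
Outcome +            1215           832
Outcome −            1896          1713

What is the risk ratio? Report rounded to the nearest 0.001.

1.195

Reading the table with exposure as columns: a = 1215 (Metformin, case), b = 1896 (Metformin, non-case), c = 832 (No metformin, case), d = 1713.
Risk in exposed = 1215/3111 = 0.39055; risk in unexposed = 832/2545 = 0.32692.
RR = 0.39055 / 0.32692 = 1.19465
The risk among the exposed is 1.19 times that among the unexposed.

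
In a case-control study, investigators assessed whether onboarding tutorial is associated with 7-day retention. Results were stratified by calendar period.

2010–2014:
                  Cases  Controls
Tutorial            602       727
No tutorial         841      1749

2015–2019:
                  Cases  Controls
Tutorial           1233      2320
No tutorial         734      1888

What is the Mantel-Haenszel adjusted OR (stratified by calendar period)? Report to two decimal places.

OR_MH = Σ(aᵢdᵢ/nᵢ) / Σ(bᵢcᵢ/nᵢ), where nᵢ is the stratum total.
Stratum 1 (2010–2014): n = 3919; a·d/n = 602·1749/3919 = 268.6650; b·c/n = 727·841/3919 = 156.0110
Stratum 2 (2015–2019): n = 6175; a·d/n = 1233·1888/6175 = 376.9885; b·c/n = 2320·734/6175 = 275.7700
OR_MH = (268.6650 + 376.9885) / (156.0110 + 275.7700) = 645.6535 / 431.7810 = 1.49533

1.50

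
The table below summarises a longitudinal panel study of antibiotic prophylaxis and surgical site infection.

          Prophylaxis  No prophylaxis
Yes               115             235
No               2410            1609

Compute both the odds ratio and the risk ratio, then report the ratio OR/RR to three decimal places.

0.914

Reading the table with exposure as columns: a = 115 (Prophylaxis, case), b = 2410 (Prophylaxis, non-case), c = 235 (No prophylaxis, case), d = 1609.
OR = (115·1609)/(2410·235) = 185035/566350 = 0.32671
Risk in exposed = 115/2525 = 0.04554; risk in unexposed = 235/1844 = 0.12744; RR = 0.35738
OR/RR = 0.32671 / 0.35738 = 0.91420
The outcome is not rare, so the OR lies further from 1 than the RR.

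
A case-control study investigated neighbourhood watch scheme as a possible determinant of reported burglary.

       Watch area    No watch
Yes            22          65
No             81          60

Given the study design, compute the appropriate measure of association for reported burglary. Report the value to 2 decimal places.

Reading the table with exposure as columns: a = 22 (Watch area, case), b = 81 (Watch area, non-case), c = 65 (No watch, case), d = 60.
This is a case-control study: participants were sampled on outcome status, so risks in the source population cannot be estimated directly — relative risk is not valid here. The odds ratio is the appropriate measure.
OR = (a·d)/(b·c) = (22 × 60) / (81 × 65) = 1320 / 5265 = 0.25071

0.25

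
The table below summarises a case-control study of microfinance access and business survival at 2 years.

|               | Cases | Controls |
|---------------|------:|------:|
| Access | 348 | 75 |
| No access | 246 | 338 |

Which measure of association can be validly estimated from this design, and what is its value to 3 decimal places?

Cells: a = 348, b = 75, c = 246, d = 338.
This is a case-control study: participants were sampled on outcome status, so risks in the source population cannot be estimated directly — relative risk is not valid here. The odds ratio is the appropriate measure.
OR = (a·d)/(b·c) = (348 × 338) / (75 × 246) = 117624 / 18450 = 6.37528

6.375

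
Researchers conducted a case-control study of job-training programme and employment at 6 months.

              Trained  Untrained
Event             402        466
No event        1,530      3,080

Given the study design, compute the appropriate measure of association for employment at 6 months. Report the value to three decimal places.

1.737

Reading the table with exposure as columns: a = 402 (Trained, case), b = 1530 (Trained, non-case), c = 466 (Untrained, case), d = 3080.
This is a case-control study: participants were sampled on outcome status, so risks in the source population cannot be estimated directly — relative risk is not valid here. The odds ratio is the appropriate measure.
OR = (a·d)/(b·c) = (402 × 3080) / (1530 × 466) = 1238160 / 712980 = 1.73660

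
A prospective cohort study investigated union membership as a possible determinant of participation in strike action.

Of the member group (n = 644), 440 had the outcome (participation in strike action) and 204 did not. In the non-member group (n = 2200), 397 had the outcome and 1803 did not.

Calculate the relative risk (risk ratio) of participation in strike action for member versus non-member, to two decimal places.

3.79

From the description: a = 440, b = 204, c = 397, d = 1803.
Risk in exposed = 440/644 = 0.68323; risk in unexposed = 397/2200 = 0.18045.
RR = 0.68323 / 0.18045 = 3.78616
The risk among the exposed is 3.79 times that among the unexposed.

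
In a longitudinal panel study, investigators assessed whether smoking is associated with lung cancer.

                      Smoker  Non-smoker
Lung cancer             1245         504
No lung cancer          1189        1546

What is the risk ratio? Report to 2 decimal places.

Reading the table with exposure as columns: a = 1245 (Smoker, case), b = 1189 (Smoker, non-case), c = 504 (Non-smoker, case), d = 1546.
Risk in exposed = 1245/2434 = 0.51150; risk in unexposed = 504/2050 = 0.24585.
RR = 0.51150 / 0.24585 = 2.08052
The risk among the exposed is 2.08 times that among the unexposed.

2.08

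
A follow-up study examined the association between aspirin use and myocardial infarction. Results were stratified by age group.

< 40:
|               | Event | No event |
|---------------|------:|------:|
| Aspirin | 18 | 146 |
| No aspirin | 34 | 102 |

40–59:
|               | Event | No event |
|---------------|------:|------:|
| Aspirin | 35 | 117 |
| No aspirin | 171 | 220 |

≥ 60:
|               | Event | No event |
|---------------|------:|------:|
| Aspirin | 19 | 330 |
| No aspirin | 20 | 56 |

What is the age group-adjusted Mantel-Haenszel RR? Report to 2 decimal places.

0.44

RR_MH = Σ(aᵢ·n₀ᵢ/nᵢ) / Σ(cᵢ·n₁ᵢ/nᵢ), with n₁ᵢ = aᵢ+bᵢ (exposed), n₀ᵢ = cᵢ+dᵢ (unexposed), nᵢ = n₁ᵢ+n₀ᵢ.
Stratum 1 (< 40): n₁ = 164, n₀ = 136, n = 300; a·n₀/n = 18·136/300 = 8.1600; c·n₁/n = 34·164/300 = 18.5867
Stratum 2 (40–59): n₁ = 152, n₀ = 391, n = 543; a·n₀/n = 35·391/543 = 25.2026; c·n₁/n = 171·152/543 = 47.8674
Stratum 3 (≥ 60): n₁ = 349, n₀ = 76, n = 425; a·n₀/n = 19·76/425 = 3.3976; c·n₁/n = 20·349/425 = 16.4235
RR_MH = (8.1600 + 25.2026 + 3.3976) / (18.5867 + 47.8674 + 16.4235) = 36.7602 / 82.8776 = 0.44355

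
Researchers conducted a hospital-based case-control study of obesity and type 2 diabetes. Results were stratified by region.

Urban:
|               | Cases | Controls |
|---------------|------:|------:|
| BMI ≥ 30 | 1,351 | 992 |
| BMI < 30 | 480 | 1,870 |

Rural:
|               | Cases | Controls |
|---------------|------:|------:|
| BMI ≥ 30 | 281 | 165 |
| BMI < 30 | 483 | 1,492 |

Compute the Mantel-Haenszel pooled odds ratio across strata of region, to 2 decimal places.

5.29

OR_MH = Σ(aᵢdᵢ/nᵢ) / Σ(bᵢcᵢ/nᵢ), where nᵢ is the stratum total.
Stratum 1 (Urban): n = 4693; a·d/n = 1351·1870/4693 = 538.3273; b·c/n = 992·480/4693 = 101.4618
Stratum 2 (Rural): n = 2421; a·d/n = 281·1492/2421 = 173.1731; b·c/n = 165·483/2421 = 32.9182
OR_MH = (538.3273 + 173.1731) / (101.4618 + 32.9182) = 711.5004 / 134.3800 = 5.29469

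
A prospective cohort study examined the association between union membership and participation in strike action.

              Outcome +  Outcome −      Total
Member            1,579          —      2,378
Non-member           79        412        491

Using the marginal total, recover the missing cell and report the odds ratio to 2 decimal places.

The missing cell is in the exposed row: 2378 − 1579 = 799.
So a = 1579, b = 799, c = 79, d = 412.
OR = (a·d)/(b·c) = (1579 × 412) / (799 × 79) = 650548 / 63121 = 10.30636

10.31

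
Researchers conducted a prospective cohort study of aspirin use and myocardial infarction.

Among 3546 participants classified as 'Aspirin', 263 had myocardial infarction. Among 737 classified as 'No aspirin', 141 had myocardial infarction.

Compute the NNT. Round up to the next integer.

Risk in treated group = 263/3546 = 0.07417; risk in control = 141/737 = 0.19132.
Absolute risk reduction = 0.19132 − 0.07417 = 0.11715
NNT = 1 / ARR = 1 / 0.11715 = 8.536 → round up → 9

9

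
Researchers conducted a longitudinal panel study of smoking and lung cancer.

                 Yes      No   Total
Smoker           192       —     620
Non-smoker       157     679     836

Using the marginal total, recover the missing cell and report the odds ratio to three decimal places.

The missing cell is in the exposed row: 620 − 192 = 428.
So a = 192, b = 428, c = 157, d = 679.
OR = (a·d)/(b·c) = (192 × 679) / (428 × 157) = 130368 / 67196 = 1.94012

1.940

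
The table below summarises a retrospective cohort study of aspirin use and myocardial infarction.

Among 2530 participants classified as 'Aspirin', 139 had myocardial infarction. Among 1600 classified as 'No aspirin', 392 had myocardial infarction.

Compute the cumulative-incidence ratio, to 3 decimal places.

0.224

From the description: a = 139, b = 2391, c = 392, d = 1208.
Risk in exposed = 139/2530 = 0.05494; risk in unexposed = 392/1600 = 0.24500.
RR = 0.05494 / 0.24500 = 0.22425
The risk is 78% lower among the exposed than among the unexposed.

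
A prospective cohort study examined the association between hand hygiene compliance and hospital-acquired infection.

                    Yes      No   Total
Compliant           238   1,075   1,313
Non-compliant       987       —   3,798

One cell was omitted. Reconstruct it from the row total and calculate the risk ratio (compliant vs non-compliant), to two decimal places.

The missing cell is in the unexposed row: 3798 − 987 = 2811.
So a = 238, b = 1075, c = 987, d = 2811.
RR = [a/(a+b)] / [c/(c+d)] = (238/1313) / (987/3798) = 0.18126/0.25987 = 0.69751

0.70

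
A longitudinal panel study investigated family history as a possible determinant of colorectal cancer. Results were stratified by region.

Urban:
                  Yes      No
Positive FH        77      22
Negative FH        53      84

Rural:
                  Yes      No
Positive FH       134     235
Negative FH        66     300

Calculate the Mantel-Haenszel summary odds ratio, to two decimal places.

OR_MH = Σ(aᵢdᵢ/nᵢ) / Σ(bᵢcᵢ/nᵢ), where nᵢ is the stratum total.
Stratum 1 (Urban): n = 236; a·d/n = 77·84/236 = 27.4068; b·c/n = 22·53/236 = 4.9407
Stratum 2 (Rural): n = 735; a·d/n = 134·300/735 = 54.6939; b·c/n = 235·66/735 = 21.1020
OR_MH = (27.4068 + 54.6939) / (4.9407 + 21.1020) = 82.1007 / 26.0427 = 3.15254

3.15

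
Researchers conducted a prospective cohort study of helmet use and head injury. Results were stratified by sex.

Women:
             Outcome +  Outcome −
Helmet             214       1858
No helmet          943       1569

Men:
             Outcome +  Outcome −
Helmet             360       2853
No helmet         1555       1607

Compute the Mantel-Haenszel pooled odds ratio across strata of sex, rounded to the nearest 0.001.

0.152

OR_MH = Σ(aᵢdᵢ/nᵢ) / Σ(bᵢcᵢ/nᵢ), where nᵢ is the stratum total.
Stratum 1 (Women): n = 4584; a·d/n = 214·1569/4584 = 73.2474; b·c/n = 1858·943/4584 = 382.2195
Stratum 2 (Men): n = 6375; a·d/n = 360·1607/6375 = 90.7482; b·c/n = 2853·1555/6375 = 695.9082
OR_MH = (73.2474 + 90.7482) / (382.2195 + 695.9082) = 163.9956 / 1078.1277 = 0.15211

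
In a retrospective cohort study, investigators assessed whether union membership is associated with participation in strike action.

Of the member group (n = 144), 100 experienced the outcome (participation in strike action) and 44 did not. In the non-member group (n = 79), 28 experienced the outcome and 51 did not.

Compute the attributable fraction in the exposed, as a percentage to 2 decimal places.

48.96

From the description: a = 100, b = 44, c = 28, d = 51.
Risk in exposed = 100/144 = 0.69444; risk in unexposed = 28/79 = 0.35443.
RR = 0.69444/0.35443 = 1.95933
AR% = (RR − 1)/RR × 100 = (1.95933 − 1)/1.95933 × 100 = 48.9620%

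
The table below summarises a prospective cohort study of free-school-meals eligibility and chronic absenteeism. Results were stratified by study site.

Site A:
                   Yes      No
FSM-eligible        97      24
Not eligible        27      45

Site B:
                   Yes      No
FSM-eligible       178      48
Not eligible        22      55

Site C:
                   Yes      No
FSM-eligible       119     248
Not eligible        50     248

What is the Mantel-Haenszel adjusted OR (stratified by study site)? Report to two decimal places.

OR_MH = Σ(aᵢdᵢ/nᵢ) / Σ(bᵢcᵢ/nᵢ), where nᵢ is the stratum total.
Stratum 1 (Site A): n = 193; a·d/n = 97·45/193 = 22.6166; b·c/n = 24·27/193 = 3.3575
Stratum 2 (Site B): n = 303; a·d/n = 178·55/303 = 32.3102; b·c/n = 48·22/303 = 3.4851
Stratum 3 (Site C): n = 665; a·d/n = 119·248/665 = 44.3789; b·c/n = 248·50/665 = 18.6466
OR_MH = (22.6166 + 32.3102 + 44.3789) / (3.3575 + 3.4851 + 18.6466) = 99.3058 / 25.4893 = 3.89598

3.90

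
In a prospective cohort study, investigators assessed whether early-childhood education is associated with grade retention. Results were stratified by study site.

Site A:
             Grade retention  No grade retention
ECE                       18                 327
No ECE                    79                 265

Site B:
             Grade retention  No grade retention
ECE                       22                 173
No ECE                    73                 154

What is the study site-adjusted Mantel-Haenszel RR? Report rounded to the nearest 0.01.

0.28

RR_MH = Σ(aᵢ·n₀ᵢ/nᵢ) / Σ(cᵢ·n₁ᵢ/nᵢ), with n₁ᵢ = aᵢ+bᵢ (exposed), n₀ᵢ = cᵢ+dᵢ (unexposed), nᵢ = n₁ᵢ+n₀ᵢ.
Stratum 1 (Site A): n₁ = 345, n₀ = 344, n = 689; a·n₀/n = 18·344/689 = 8.9869; c·n₁/n = 79·345/689 = 39.5573
Stratum 2 (Site B): n₁ = 195, n₀ = 227, n = 422; a·n₀/n = 22·227/422 = 11.8341; c·n₁/n = 73·195/422 = 33.7322
RR_MH = (8.9869 + 11.8341) / (39.5573 + 33.7322) = 20.8211 / 73.2896 = 0.28409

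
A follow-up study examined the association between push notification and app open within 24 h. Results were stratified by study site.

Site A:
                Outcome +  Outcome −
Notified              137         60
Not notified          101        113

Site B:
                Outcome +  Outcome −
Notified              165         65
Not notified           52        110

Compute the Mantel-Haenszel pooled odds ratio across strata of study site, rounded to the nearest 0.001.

OR_MH = Σ(aᵢdᵢ/nᵢ) / Σ(bᵢcᵢ/nᵢ), where nᵢ is the stratum total.
Stratum 1 (Site A): n = 411; a·d/n = 137·113/411 = 37.6667; b·c/n = 60·101/411 = 14.7445
Stratum 2 (Site B): n = 392; a·d/n = 165·110/392 = 46.3010; b·c/n = 65·52/392 = 8.6224
OR_MH = (37.6667 + 46.3010) / (14.7445 + 8.6224) = 83.9677 / 23.3670 = 3.59343

3.593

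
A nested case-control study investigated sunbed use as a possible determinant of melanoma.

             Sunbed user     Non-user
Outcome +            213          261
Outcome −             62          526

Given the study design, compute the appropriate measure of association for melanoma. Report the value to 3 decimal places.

6.924

Reading the table with exposure as columns: a = 213 (Sunbed user, case), b = 62 (Sunbed user, non-case), c = 261 (Non-user, case), d = 526.
This is a nested case-control study: participants were sampled on outcome status, so risks in the source population cannot be estimated directly — relative risk is not valid here. The odds ratio is the appropriate measure.
OR = (a·d)/(b·c) = (213 × 526) / (62 × 261) = 112038 / 16182 = 6.92362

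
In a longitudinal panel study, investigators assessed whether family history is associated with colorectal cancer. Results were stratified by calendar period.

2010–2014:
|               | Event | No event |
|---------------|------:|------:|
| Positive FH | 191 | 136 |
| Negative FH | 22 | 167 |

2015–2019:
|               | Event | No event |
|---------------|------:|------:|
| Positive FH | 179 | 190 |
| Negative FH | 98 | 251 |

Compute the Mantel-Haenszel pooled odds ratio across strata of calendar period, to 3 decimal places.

OR_MH = Σ(aᵢdᵢ/nᵢ) / Σ(bᵢcᵢ/nᵢ), where nᵢ is the stratum total.
Stratum 1 (2010–2014): n = 516; a·d/n = 191·167/516 = 61.8159; b·c/n = 136·22/516 = 5.7984
Stratum 2 (2015–2019): n = 718; a·d/n = 179·251/718 = 62.5752; b·c/n = 190·98/718 = 25.9331
OR_MH = (61.8159 + 62.5752) / (5.7984 + 25.9331) = 124.3911 / 31.7316 = 3.92010

3.920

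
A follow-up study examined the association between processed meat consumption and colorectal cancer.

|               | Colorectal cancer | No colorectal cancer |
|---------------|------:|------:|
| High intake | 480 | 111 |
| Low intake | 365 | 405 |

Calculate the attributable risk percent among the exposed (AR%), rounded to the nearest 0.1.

Cells: a = 480, b = 111, c = 365, d = 405.
Risk in exposed = 480/591 = 0.81218; risk in unexposed = 365/770 = 0.47403.
RR = 0.81218/0.47403 = 1.71337
AR% = (RR − 1)/RR × 100 = (1.71337 − 1)/1.71337 × 100 = 41.6356%

41.6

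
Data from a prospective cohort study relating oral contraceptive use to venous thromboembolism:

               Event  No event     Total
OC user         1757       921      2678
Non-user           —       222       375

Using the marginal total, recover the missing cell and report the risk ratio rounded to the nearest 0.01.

1.61

The missing cell is in the unexposed row: 375 − 222 = 153.
So a = 1757, b = 921, c = 153, d = 222.
RR = [a/(a+b)] / [c/(c+d)] = (1757/2678) / (153/375) = 0.65609/0.40800 = 1.60806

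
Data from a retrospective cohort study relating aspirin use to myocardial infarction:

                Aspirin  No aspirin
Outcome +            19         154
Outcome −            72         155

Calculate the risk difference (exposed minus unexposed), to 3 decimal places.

-0.290

Reading the table with exposure as columns: a = 19 (Aspirin, case), b = 72 (Aspirin, non-case), c = 154 (No aspirin, case), d = 155.
Risk in exposed = 19/91 = 0.208791; risk in unexposed = 154/309 = 0.498382.
Risk difference = 0.208791 − 0.498382 = -0.289591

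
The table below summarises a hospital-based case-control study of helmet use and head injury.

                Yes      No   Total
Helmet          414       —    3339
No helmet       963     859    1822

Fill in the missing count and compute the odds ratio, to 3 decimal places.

The missing cell is in the exposed row: 3339 − 414 = 2925.
So a = 414, b = 2925, c = 963, d = 859.
OR = (a·d)/(b·c) = (414 × 859) / (2925 × 963) = 355626 / 2816775 = 0.12625

0.126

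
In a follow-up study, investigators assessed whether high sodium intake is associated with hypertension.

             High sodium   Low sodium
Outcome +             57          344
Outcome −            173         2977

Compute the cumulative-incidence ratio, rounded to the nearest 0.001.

2.393

Reading the table with exposure as columns: a = 57 (High sodium, case), b = 173 (High sodium, non-case), c = 344 (Low sodium, case), d = 2977.
Risk in exposed = 57/230 = 0.24783; risk in unexposed = 344/3321 = 0.10358.
RR = 0.24783 / 0.10358 = 2.39253
The risk among the exposed is 2.39 times that among the unexposed.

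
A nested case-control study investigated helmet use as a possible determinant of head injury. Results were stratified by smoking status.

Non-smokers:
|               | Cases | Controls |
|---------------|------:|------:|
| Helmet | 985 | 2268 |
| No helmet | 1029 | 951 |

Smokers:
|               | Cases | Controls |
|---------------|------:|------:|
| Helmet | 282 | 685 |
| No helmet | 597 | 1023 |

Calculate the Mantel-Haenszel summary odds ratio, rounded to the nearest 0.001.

0.481

OR_MH = Σ(aᵢdᵢ/nᵢ) / Σ(bᵢcᵢ/nᵢ), where nᵢ is the stratum total.
Stratum 1 (Non-smokers): n = 5233; a·d/n = 985·951/5233 = 179.0054; b·c/n = 2268·1029/5233 = 445.9721
Stratum 2 (Smokers): n = 2587; a·d/n = 282·1023/2587 = 111.5137; b·c/n = 685·597/2587 = 158.0769
OR_MH = (179.0054 + 111.5137) / (445.9721 + 158.0769) = 290.5191 / 604.0490 = 0.48095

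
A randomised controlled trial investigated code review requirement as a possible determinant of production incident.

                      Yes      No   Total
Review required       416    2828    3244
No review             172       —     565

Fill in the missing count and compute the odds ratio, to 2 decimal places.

The missing cell is in the unexposed row: 565 − 172 = 393.
So a = 416, b = 2828, c = 172, d = 393.
OR = (a·d)/(b·c) = (416 × 393) / (2828 × 172) = 163488 / 486416 = 0.33611

0.34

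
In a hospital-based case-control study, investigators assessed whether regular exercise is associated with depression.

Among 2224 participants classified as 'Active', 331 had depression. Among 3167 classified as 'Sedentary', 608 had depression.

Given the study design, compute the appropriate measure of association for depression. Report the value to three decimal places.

From the description: a = 331, b = 1893, c = 608, d = 2559.
This is a hospital-based case-control study: participants were sampled on outcome status, so risks in the source population cannot be estimated directly — relative risk is not valid here. The odds ratio is the appropriate measure.
OR = (a·d)/(b·c) = (331 × 2559) / (1893 × 608) = 847029 / 1150944 = 0.73594

0.736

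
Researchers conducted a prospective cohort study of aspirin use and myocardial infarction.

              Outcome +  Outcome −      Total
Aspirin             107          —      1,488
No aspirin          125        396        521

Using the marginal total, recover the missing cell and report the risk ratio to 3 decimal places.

The missing cell is in the exposed row: 1488 − 107 = 1381.
So a = 107, b = 1381, c = 125, d = 396.
RR = [a/(a+b)] / [c/(c+d)] = (107/1488) / (125/521) = 0.07191/0.23992 = 0.29972

0.300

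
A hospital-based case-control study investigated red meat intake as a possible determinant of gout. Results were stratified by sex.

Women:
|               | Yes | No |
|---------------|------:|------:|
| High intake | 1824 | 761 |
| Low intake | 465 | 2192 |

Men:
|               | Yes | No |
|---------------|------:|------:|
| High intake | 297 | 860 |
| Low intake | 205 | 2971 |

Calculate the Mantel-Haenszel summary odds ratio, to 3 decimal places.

8.932

OR_MH = Σ(aᵢdᵢ/nᵢ) / Σ(bᵢcᵢ/nᵢ), where nᵢ is the stratum total.
Stratum 1 (Women): n = 5242; a·d/n = 1824·2192/5242 = 762.7257; b·c/n = 761·465/5242 = 67.5057
Stratum 2 (Men): n = 4333; a·d/n = 297·2971/4333 = 203.6434; b·c/n = 860·205/4333 = 40.6877
OR_MH = (762.7257 + 203.6434) / (67.5057 + 40.6877) = 966.3691 / 108.1935 = 8.93186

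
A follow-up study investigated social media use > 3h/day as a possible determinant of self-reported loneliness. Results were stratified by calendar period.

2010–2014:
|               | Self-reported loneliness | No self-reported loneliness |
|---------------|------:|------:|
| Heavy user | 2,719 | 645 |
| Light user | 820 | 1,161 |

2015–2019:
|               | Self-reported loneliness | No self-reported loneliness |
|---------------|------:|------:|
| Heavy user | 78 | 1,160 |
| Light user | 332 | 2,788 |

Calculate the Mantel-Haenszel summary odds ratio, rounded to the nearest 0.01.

3.42

OR_MH = Σ(aᵢdᵢ/nᵢ) / Σ(bᵢcᵢ/nᵢ), where nᵢ is the stratum total.
Stratum 1 (2010–2014): n = 5345; a·d/n = 2719·1161/5345 = 590.6004; b·c/n = 645·820/5345 = 98.9523
Stratum 2 (2015–2019): n = 4358; a·d/n = 78·2788/4358 = 49.9000; b·c/n = 1160·332/4358 = 88.3708
OR_MH = (590.6004 + 49.9000) / (98.9523 + 88.3708) = 640.5003 / 187.3231 = 3.41923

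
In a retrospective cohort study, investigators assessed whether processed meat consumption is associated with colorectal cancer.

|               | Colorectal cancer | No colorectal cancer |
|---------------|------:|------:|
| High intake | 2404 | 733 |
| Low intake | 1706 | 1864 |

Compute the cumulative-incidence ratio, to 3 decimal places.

Cells: a = 2404, b = 733, c = 1706, d = 1864.
Risk in exposed = 2404/3137 = 0.76634; risk in unexposed = 1706/3570 = 0.47787.
RR = 0.76634 / 0.47787 = 1.60365
The risk among the exposed is 1.60 times that among the unexposed.

1.604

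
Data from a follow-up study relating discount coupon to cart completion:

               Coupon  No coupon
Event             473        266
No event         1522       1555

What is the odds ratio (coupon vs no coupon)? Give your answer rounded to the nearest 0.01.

1.82

Reading the table with exposure as columns: a = 473 (Coupon, case), b = 1522 (Coupon, non-case), c = 266 (No coupon, case), d = 1555.
OR = (a·d)/(b·c) = (473 × 1555) / (1522 × 266) = 735515 / 404852 = 1.81675
The odds of cart completion are about 1.82 times as high in the coupon group.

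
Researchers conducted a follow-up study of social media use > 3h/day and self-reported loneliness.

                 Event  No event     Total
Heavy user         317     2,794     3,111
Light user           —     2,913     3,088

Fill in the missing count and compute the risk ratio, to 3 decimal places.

The missing cell is in the unexposed row: 3088 − 2913 = 175.
So a = 317, b = 2794, c = 175, d = 2913.
RR = [a/(a+b)] / [c/(c+d)] = (317/3111) / (175/3088) = 0.10190/0.05667 = 1.79804

1.798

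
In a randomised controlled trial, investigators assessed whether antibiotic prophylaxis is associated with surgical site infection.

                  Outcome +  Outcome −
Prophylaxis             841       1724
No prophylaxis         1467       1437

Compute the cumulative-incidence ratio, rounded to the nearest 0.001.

0.649

Cells: a = 841, b = 1724, c = 1467, d = 1437.
Risk in exposed = 841/2565 = 0.32788; risk in unexposed = 1467/2904 = 0.50517.
RR = 0.32788 / 0.50517 = 0.64905
The risk is 35% lower among the exposed than among the unexposed.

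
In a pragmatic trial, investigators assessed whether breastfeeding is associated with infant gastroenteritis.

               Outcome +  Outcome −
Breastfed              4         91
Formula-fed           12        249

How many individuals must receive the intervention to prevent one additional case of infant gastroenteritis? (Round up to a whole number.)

Risk in treated group = 4/95 = 0.04211; risk in control = 12/261 = 0.04598.
Absolute risk reduction = 0.04598 − 0.04211 = 0.00387
NNT = 1 / ARR = 1 / 0.00387 = 258.281 → round up → 259

259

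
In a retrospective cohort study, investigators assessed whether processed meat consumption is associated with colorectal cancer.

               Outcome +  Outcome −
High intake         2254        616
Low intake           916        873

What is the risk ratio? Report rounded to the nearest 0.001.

Cells: a = 2254, b = 616, c = 916, d = 873.
Risk in exposed = 2254/2870 = 0.78537; risk in unexposed = 916/1789 = 0.51202.
RR = 0.78537 / 0.51202 = 1.53386
The risk among the exposed is 1.53 times that among the unexposed.

1.534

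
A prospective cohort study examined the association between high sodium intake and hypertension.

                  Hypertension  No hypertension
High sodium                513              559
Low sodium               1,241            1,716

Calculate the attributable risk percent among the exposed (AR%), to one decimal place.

Cells: a = 513, b = 559, c = 1241, d = 1716.
Risk in exposed = 513/1072 = 0.47854; risk in unexposed = 1241/2957 = 0.41968.
RR = 0.47854/0.41968 = 1.14026
AR% = (RR − 1)/RR × 100 = (1.14026 − 1)/1.14026 × 100 = 12.3003%

12.3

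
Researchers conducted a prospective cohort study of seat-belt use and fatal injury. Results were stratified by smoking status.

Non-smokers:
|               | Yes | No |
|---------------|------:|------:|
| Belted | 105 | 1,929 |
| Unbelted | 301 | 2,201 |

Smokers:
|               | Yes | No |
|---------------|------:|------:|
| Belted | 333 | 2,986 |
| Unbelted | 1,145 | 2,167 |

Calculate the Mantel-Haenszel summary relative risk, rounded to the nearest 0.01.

RR_MH = Σ(aᵢ·n₀ᵢ/nᵢ) / Σ(cᵢ·n₁ᵢ/nᵢ), with n₁ᵢ = aᵢ+bᵢ (exposed), n₀ᵢ = cᵢ+dᵢ (unexposed), nᵢ = n₁ᵢ+n₀ᵢ.
Stratum 1 (Non-smokers): n₁ = 2034, n₀ = 2502, n = 4536; a·n₀/n = 105·2502/4536 = 57.9167; c·n₁/n = 301·2034/4536 = 134.9722
Stratum 2 (Smokers): n₁ = 3319, n₀ = 3312, n = 6631; a·n₀/n = 333·3312/6631 = 166.3242; c·n₁/n = 1145·3319/6631 = 573.1044
RR_MH = (57.9167 + 166.3242) / (134.9722 + 573.1044) = 224.2409 / 708.0766 = 0.31669

0.32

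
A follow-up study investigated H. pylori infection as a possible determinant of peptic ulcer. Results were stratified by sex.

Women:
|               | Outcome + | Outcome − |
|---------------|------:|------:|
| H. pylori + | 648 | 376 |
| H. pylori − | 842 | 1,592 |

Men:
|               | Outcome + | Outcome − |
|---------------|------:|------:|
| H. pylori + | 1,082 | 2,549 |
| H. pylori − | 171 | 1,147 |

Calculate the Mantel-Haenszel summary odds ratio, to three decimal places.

OR_MH = Σ(aᵢdᵢ/nᵢ) / Σ(bᵢcᵢ/nᵢ), where nᵢ is the stratum total.
Stratum 1 (Women): n = 3458; a·d/n = 648·1592/3458 = 298.3274; b·c/n = 376·842/3458 = 91.5535
Stratum 2 (Men): n = 4949; a·d/n = 1082·1147/4949 = 250.7686; b·c/n = 2549·171/4949 = 88.0742
OR_MH = (298.3274 + 250.7686) / (91.5535 + 88.0742) = 549.0960 / 179.6277 = 3.05686

3.057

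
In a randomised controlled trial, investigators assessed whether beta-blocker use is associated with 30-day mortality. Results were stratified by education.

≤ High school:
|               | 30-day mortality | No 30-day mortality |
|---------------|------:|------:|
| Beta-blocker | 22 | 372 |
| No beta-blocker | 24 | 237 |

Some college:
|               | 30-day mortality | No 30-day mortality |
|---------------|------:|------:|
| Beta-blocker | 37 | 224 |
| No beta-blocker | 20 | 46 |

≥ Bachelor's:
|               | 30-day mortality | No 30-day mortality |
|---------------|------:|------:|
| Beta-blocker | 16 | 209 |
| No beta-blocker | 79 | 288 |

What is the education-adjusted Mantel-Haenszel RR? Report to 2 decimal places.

0.43

RR_MH = Σ(aᵢ·n₀ᵢ/nᵢ) / Σ(cᵢ·n₁ᵢ/nᵢ), with n₁ᵢ = aᵢ+bᵢ (exposed), n₀ᵢ = cᵢ+dᵢ (unexposed), nᵢ = n₁ᵢ+n₀ᵢ.
Stratum 1 (≤ High school): n₁ = 394, n₀ = 261, n = 655; a·n₀/n = 22·261/655 = 8.7664; c·n₁/n = 24·394/655 = 14.4366
Stratum 2 (Some college): n₁ = 261, n₀ = 66, n = 327; a·n₀/n = 37·66/327 = 7.4679; c·n₁/n = 20·261/327 = 15.9633
Stratum 3 (≥ Bachelor's): n₁ = 225, n₀ = 367, n = 592; a·n₀/n = 16·367/592 = 9.9189; c·n₁/n = 79·225/592 = 30.0253
RR_MH = (8.7664 + 7.4679 + 9.9189) / (14.4366 + 15.9633 + 30.0253) = 26.1532 / 60.4253 = 0.43282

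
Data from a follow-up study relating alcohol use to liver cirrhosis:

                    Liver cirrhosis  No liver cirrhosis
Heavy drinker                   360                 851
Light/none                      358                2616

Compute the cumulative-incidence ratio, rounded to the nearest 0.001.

Cells: a = 360, b = 851, c = 358, d = 2616.
Risk in exposed = 360/1211 = 0.29727; risk in unexposed = 358/2974 = 0.12038.
RR = 0.29727 / 0.12038 = 2.46954
The risk among the exposed is 2.47 times that among the unexposed.

2.470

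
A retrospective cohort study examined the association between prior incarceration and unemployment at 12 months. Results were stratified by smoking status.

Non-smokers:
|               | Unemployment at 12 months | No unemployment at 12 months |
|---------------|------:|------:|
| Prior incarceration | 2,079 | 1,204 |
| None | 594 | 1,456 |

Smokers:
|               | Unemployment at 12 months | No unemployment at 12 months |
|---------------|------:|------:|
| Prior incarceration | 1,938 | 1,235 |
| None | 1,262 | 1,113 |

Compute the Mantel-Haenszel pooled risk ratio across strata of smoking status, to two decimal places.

RR_MH = Σ(aᵢ·n₀ᵢ/nᵢ) / Σ(cᵢ·n₁ᵢ/nᵢ), with n₁ᵢ = aᵢ+bᵢ (exposed), n₀ᵢ = cᵢ+dᵢ (unexposed), nᵢ = n₁ᵢ+n₀ᵢ.
Stratum 1 (Non-smokers): n₁ = 3283, n₀ = 2050, n = 5333; a·n₀/n = 2079·2050/5333 = 799.1656; c·n₁/n = 594·3283/5333 = 365.6670
Stratum 2 (Smokers): n₁ = 3173, n₀ = 2375, n = 5548; a·n₀/n = 1938·2375/5548 = 829.6233; c·n₁/n = 1262·3173/5548 = 721.7603
RR_MH = (799.1656 + 829.6233) / (365.6670 + 721.7603) = 1628.7889 / 1087.4273 = 1.49784

1.50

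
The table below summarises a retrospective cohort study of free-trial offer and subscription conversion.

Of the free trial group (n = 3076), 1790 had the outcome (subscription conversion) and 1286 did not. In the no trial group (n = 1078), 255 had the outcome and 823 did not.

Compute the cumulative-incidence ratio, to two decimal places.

From the description: a = 1790, b = 1286, c = 255, d = 823.
Risk in exposed = 1790/3076 = 0.58192; risk in unexposed = 255/1078 = 0.23655.
RR = 0.58192 / 0.23655 = 2.46006
The risk among the exposed is 2.46 times that among the unexposed.

2.46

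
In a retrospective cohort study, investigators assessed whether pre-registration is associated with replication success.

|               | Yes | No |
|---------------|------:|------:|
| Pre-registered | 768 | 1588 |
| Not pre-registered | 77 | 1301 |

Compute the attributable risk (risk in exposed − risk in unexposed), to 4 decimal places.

Cells: a = 768, b = 1588, c = 77, d = 1301.
Risk in exposed = 768/2356 = 0.325976; risk in unexposed = 77/1378 = 0.055878.
Risk difference = 0.325976 − 0.055878 = 0.270098

0.2701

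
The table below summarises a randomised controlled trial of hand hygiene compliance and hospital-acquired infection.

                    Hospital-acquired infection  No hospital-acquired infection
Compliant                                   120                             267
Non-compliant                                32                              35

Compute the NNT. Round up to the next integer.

Risk in treated group = 120/387 = 0.31008; risk in control = 32/67 = 0.47761.
Absolute risk reduction = 0.47761 − 0.31008 = 0.16753
NNT = 1 / ARR = 1 / 0.16753 = 5.969 → round up → 6

6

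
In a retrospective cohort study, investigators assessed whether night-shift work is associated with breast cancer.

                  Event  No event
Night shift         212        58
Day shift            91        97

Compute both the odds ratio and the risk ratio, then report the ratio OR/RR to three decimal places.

Cells: a = 212, b = 58, c = 91, d = 97.
OR = (212·97)/(58·91) = 20564/5278 = 3.89617
Risk in exposed = 212/270 = 0.78519; risk in unexposed = 91/188 = 0.48404; RR = 1.62214
OR/RR = 3.89617 / 1.62214 = 2.40187
The outcome is not rare, so the OR lies further from 1 than the RR.

2.402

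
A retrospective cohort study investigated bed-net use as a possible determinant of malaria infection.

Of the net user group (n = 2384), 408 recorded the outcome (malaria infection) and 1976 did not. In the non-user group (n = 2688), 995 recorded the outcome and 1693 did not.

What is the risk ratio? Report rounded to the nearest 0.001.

From the description: a = 408, b = 1976, c = 995, d = 1693.
Risk in exposed = 408/2384 = 0.17114; risk in unexposed = 995/2688 = 0.37016.
RR = 0.17114 / 0.37016 = 0.46234
The risk is 54% lower among the exposed than among the unexposed.

0.462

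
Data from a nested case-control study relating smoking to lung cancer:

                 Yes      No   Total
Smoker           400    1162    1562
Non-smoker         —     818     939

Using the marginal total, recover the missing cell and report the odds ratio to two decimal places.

The missing cell is in the unexposed row: 939 − 818 = 121.
So a = 400, b = 1162, c = 121, d = 818.
OR = (a·d)/(b·c) = (400 × 818) / (1162 × 121) = 327200 / 140602 = 2.32714

2.33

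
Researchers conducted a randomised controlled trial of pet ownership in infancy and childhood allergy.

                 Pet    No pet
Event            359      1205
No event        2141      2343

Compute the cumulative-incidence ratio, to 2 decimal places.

0.42

Reading the table with exposure as columns: a = 359 (Pet, case), b = 2141 (Pet, non-case), c = 1205 (No pet, case), d = 2343.
Risk in exposed = 359/2500 = 0.14360; risk in unexposed = 1205/3548 = 0.33963.
RR = 0.14360 / 0.33963 = 0.42282
The risk is 58% lower among the exposed than among the unexposed.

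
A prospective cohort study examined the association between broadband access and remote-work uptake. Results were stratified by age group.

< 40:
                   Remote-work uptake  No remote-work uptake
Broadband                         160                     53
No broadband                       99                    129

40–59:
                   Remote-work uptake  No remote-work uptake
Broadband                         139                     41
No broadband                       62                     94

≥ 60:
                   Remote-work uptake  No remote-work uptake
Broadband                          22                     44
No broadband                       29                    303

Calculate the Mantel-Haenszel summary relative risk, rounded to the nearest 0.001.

RR_MH = Σ(aᵢ·n₀ᵢ/nᵢ) / Σ(cᵢ·n₁ᵢ/nᵢ), with n₁ᵢ = aᵢ+bᵢ (exposed), n₀ᵢ = cᵢ+dᵢ (unexposed), nᵢ = n₁ᵢ+n₀ᵢ.
Stratum 1 (< 40): n₁ = 213, n₀ = 228, n = 441; a·n₀/n = 160·228/441 = 82.7211; c·n₁/n = 99·213/441 = 47.8163
Stratum 2 (40–59): n₁ = 180, n₀ = 156, n = 336; a·n₀/n = 139·156/336 = 64.5357; c·n₁/n = 62·180/336 = 33.2143
Stratum 3 (≥ 60): n₁ = 66, n₀ = 332, n = 398; a·n₀/n = 22·332/398 = 18.3518; c·n₁/n = 29·66/398 = 4.8090
RR_MH = (82.7211 + 64.5357 + 18.3518) / (47.8163 + 33.2143 + 4.8090) = 165.6086 / 85.8397 = 1.92928

1.929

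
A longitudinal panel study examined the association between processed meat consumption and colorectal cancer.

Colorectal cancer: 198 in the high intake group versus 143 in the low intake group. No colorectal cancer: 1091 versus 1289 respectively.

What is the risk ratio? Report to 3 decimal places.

From the description: a = 198, b = 1091, c = 143, d = 1289.
Risk in exposed = 198/1289 = 0.15361; risk in unexposed = 143/1432 = 0.09986.
RR = 0.15361 / 0.09986 = 1.53822
The risk among the exposed is 1.54 times that among the unexposed.

1.538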